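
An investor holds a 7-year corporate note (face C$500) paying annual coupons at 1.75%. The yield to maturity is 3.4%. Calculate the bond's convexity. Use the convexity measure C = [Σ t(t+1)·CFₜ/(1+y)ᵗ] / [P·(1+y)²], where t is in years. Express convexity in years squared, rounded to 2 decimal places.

48.67

With y = 0.034:
  t   CF        PV=CF/(1+0.034)^t    t·PV        t(t+1)·PV
  1         8.75         8.4623         8.4623          16.9246
  2         8.75         8.1840        16.3681          49.1042
  3         8.75         7.9149        23.7448          94.9790
  4         8.75         7.6547        30.6186         153.0932
  5         8.75         7.4030        37.0148         222.0888
  6         8.75         7.1595        42.9572         300.7005
  7       508.75       402.5878     2,818.1149      22,544.9189
  Σ                    449.3662     2,977.2806      23,381.8091
P = 449.3662.
Convexity = Σ t(t+1)·PV / [P·(1+y)²] = 23,381.8091 / (449.3662 × 1.069156) = 48.66723.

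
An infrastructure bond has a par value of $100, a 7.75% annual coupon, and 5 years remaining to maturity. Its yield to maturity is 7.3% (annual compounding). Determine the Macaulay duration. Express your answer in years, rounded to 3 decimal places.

4.337 years

Periodic yield y = 0.073. Discount each cash flow and weight by its year:
  t   CF        PV=CF/(1+0.073)^t    t·PV
  1         7.75         7.2227         7.2227
  2         7.75         6.7314        13.4627
  3         7.75         6.2734        18.8202
  4         7.75         5.8466        23.3864
  5       107.75        75.7563       378.7814
  Σ                    101.8304       441.6734
Price P = Σ PV = 101.8304.
Macaulay duration = Σ(t·PV) / P = 441.6734 / 101.8304 = 4.33735 years.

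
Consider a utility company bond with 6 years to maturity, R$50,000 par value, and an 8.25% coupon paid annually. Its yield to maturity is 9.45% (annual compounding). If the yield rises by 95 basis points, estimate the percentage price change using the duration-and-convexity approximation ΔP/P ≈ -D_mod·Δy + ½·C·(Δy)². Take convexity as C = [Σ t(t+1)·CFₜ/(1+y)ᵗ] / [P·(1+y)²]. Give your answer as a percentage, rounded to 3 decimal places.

With y = 0.0945:
  t   CF        PV=CF/(1+0.0945)^t    t·PV        t(t+1)·PV
  1     4,125.00     3,768.8442     3,768.8442       7,537.6884
  2     4,125.00     3,443.4392     6,886.8784      20,660.6353
  3     4,125.00     3,146.1299     9,438.3898      37,753.5592
  4     4,125.00     2,874.4906    11,497.9623      57,489.8115
  5     4,125.00     2,626.3048    13,131.5239      78,789.1433
  6    54,125.00    31,484.9722   188,909.8331   1,322,368.8317
  Σ                 47,344.1809   233,633.4317   1,524,599.6695
P = 47,344.1809; D_Mac = 4.93479 yrs; D_mod = 4.50871 yrs; C = 26.88176.
Duration effect: -4.50871 × (+0.0095) = -0.042833
Convexity effect: 0.5 × 26.88176 × (0.0095)² = +0.0012130
ΔP/P ≈ -0.042833 + 0.0012130 = -0.041620 = -4.1620%.

-4.162%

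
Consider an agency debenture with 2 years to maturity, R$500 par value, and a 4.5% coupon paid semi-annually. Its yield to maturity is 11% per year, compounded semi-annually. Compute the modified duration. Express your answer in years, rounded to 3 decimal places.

Periodic yield y = 0.055. First find Macaulay duration:
  t   CF        PV=CF/(1+0.055)^t    t·PV
  1        11.25        10.6635        10.6635
  2        11.25        10.1076        20.2152
  3        11.25         9.5807        28.7420
  4       511.25       412.6896     1,650.7582
  Σ                    443.0413     1,710.3789
P = 443.0413; Macaulay duration = 1,710.3789 / 443.0413 = 3.86054 half-year periods = 1.93027 years.
Modified duration = D_Mac / (1 + y) = 1.93027 / 1.055 = 1.82964 years.

1.830 years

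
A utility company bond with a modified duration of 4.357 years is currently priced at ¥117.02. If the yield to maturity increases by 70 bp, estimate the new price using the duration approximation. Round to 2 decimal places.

Duration approximation: ΔP/P ≈ -D_mod · Δy = -4.357 × (+0.007) = -0.030499.
New price ≈ 117.02 × (1 - 0.030499) = 113.45100702.

¥113.45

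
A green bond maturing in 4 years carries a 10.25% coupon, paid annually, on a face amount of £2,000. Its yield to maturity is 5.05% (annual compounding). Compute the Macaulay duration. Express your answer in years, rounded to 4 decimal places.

3.5213 years

Periodic yield y = 0.0505. Discount each cash flow and weight by its year:
  t   CF        PV=CF/(1+0.0505)^t    t·PV
  1       205.00       195.1452       195.1452
  2       205.00       185.7641       371.5282
  3       205.00       176.8340       530.5019
  4     2,205.00     1,810.6077     7,242.4309
  Σ                  2,368.3509     8,339.6061
Price P = Σ PV = 2,368.3509.
Macaulay duration = Σ(t·PV) / P = 8,339.6061 / 2,368.3509 = 3.52127 years.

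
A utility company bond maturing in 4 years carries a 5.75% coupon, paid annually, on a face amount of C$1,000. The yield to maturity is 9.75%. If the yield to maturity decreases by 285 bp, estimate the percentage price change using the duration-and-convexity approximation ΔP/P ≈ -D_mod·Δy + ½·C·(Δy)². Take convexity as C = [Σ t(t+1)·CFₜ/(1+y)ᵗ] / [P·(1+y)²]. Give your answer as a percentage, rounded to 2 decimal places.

+10.10%

With y = 0.0975:
  t   CF        PV=CF/(1+0.0975)^t    t·PV        t(t+1)·PV
  1        57.50        52.3918        52.3918         104.7836
  2        57.50        47.7374        95.4748         286.4244
  3        57.50        43.4965       130.4895         521.9579
  4     1,057.50       728.8905     2,915.5618      14,577.8090
  Σ                    872.5161     3,193.9179      15,490.9750
P = 872.5161; D_Mac = 3.66058 yrs; D_mod = 3.33538 yrs; C = 14.73996.
Duration effect: -3.33538 × (-0.0285) = +0.095058
Convexity effect: 0.5 × 14.73996 × (-0.0285)² = +0.0059863
ΔP/P ≈ +0.095058 + 0.0059863 = +0.101045 = +10.1045%.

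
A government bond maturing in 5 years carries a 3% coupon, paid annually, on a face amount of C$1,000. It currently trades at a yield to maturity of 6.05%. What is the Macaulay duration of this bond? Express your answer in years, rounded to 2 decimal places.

Periodic yield y = 0.0605. Discount each cash flow and weight by its year:
  t   CF        PV=CF/(1+0.0605)^t    t·PV
  1        30.00        28.2885        28.2885
  2        30.00        26.6747        53.3494
  3        30.00        25.1530        75.4589
  4        30.00        23.7180        94.8721
  5     1,030.00       767.8632     3,839.3161
  Σ                    871.6975     4,091.2851
Price P = Σ PV = 871.6975.
Macaulay duration = Σ(t·PV) / P = 4,091.2851 / 871.6975 = 4.69347 years.

4.69 years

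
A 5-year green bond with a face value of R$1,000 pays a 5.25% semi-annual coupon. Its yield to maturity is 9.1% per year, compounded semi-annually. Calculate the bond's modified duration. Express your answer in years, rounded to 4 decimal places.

4.2138 years

Periodic yield y = 0.0455. First find Macaulay duration:
  t   CF        PV=CF/(1+0.0455)^t    t·PV
  1        26.25        25.1076        25.1076
  2        26.25        24.0149        48.0298
  3        26.25        22.9698        68.9094
  4        26.25        21.9702        87.8806
  5        26.25        21.0140       105.0701
  6        26.25        20.0995       120.5970
  7        26.25        19.2248       134.5734
  8        26.25        18.3881       147.1049
  9        26.25        17.5879       158.2907
  10    1,026.25       657.6772     6,576.7722
  Σ                    848.0539     7,472.3357
P = 848.0539; Macaulay duration = 7,472.3357 / 848.0539 = 8.81116 half-year periods = 4.40558 years.
Modified duration = D_Mac / (1 + y) = 4.40558 / 1.0455 = 4.21385 years.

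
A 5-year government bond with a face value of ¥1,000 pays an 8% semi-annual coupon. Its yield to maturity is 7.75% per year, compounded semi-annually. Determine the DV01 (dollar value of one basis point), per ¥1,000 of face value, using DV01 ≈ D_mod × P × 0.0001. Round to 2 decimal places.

Periodic yield y = 0.03875.
  t   CF        PV=CF/(1+0.03875)^t    t·PV
  1        40.00        38.5078        38.5078
  2        40.00        37.0713        74.1426
  3        40.00        35.6884       107.0652
  4        40.00        34.3570       137.4282
  5        40.00        33.0754       165.3769
  6        40.00        31.8415       191.0491
  7        40.00        30.6537       214.5758
  8        40.00        29.5102       236.0814
  9        40.00        28.4093       255.6838
  10    1,040.00       711.0874     7,110.8738
  Σ                  1,010.2020     8,530.7845
P = 1,010.2020; D_Mac = 8.44463 half-year periods = 4.22232 yrs; D_mod = 4.06480 yrs.
DV01 ≈ 4.06480 × 1,010.2020 × 0.0001 = 0.410627.

¥0.41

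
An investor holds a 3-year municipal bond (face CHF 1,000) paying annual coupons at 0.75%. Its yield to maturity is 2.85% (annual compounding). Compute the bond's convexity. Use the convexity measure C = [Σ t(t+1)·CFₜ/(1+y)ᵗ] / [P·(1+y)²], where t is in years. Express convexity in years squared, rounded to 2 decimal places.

11.23

With y = 0.0285:
  t   CF        PV=CF/(1+0.0285)^t    t·PV        t(t+1)·PV
  1         7.50         7.2922         7.2922          14.5843
  2         7.50         7.0901        14.1802          42.5406
  3     1,007.50       926.0452     2,778.1355      11,112.5419
  Σ                    940.4274     2,799.6079      11,169.6669
P = 940.4274.
Convexity = Σ t(t+1)·PV / [P·(1+y)²] = 11,169.6669 / (940.4274 × 1.057812) = 11.22810.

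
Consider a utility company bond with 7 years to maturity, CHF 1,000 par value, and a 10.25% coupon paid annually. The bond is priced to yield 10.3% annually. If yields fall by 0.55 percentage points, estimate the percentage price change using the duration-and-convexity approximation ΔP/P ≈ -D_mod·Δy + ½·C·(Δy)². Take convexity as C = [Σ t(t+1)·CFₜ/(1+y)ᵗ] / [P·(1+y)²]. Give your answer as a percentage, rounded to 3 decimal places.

+2.701%

With y = 0.103:
  t   CF        PV=CF/(1+0.103)^t    t·PV        t(t+1)·PV
  1       102.50        92.9284        92.9284         185.8568
  2       102.50        84.2506       168.5011         505.5034
  3       102.50        76.3831       229.1493         916.5973
  4       102.50        69.2503       277.0013       1,385.0065
  5       102.50        62.7836       313.9181       1,883.5084
  6       102.50        56.9208       341.5246       2,390.6725
  7     1,102.50       555.0729     3,885.5102      31,084.0814
  Σ                    997.5896     5,308.5330      38,351.2263
P = 997.5896; D_Mac = 5.32136 yrs; D_mod = 4.82444 yrs; C = 31.59922.
Duration effect: -4.82444 × (-0.0055) = +0.026534
Convexity effect: 0.5 × 31.59922 × (-0.0055)² = +0.0004779
ΔP/P ≈ +0.026534 + 0.0004779 = +0.027012 = +2.7012%.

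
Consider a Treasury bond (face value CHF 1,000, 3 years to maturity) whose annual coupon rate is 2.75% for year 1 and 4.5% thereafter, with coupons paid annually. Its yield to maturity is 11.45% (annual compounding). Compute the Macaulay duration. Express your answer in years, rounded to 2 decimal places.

Periodic yield y = 0.1145. Discount each cash flow and weight by its year:
  t   CF        PV=CF/(1+0.1145)^t    t·PV
  1        27.50        24.6747        24.6747
  2        45.00        36.2287        72.4573
  3     1,045.00       754.8768     2,264.6304
  Σ                    815.7802     2,361.7624
Price P = Σ PV = 815.7802.
Macaulay duration = Σ(t·PV) / P = 2,361.7624 / 815.7802 = 2.89510 years.

2.90 years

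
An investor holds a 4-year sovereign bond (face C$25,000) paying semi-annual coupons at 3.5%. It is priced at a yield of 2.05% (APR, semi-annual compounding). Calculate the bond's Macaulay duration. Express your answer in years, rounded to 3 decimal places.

Periodic yield y = 0.01025. Discount each cash flow and weight by its period:
  t   CF        PV=CF/(1+0.01025)^t    t·PV
  1       437.50       433.0611       433.0611
  2       437.50       428.6673       857.3346
  3       437.50       424.3180     1,272.9541
  4       437.50       420.0129     1,680.0516
  5       437.50       415.7514     2,078.7572
  6       437.50       411.5332     2,469.1993
  7       437.50       407.3578     2,851.5046
  8    25,437.50    23,444.6392   187,557.1136
  Σ                 26,385.3410   199,199.9762
Price P = Σ PV = 26,385.3410.
Macaulay duration = Σ(t·PV) / P = 199,199.9762 / 26,385.3410 = 7.54965 half-year periods.
In years: 7.54965 / 2 = 3.77482 years.

3.775 years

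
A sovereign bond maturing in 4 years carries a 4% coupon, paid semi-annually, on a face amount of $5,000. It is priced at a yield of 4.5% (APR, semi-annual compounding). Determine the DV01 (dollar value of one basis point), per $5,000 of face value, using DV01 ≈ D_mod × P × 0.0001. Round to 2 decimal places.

$1.79

Periodic yield y = 0.0225.
  t   CF        PV=CF/(1+0.0225)^t    t·PV
  1       100.00        97.7995        97.7995
  2       100.00        95.6474       191.2949
  3       100.00        93.5427       280.6282
  4       100.00        91.4843       365.9373
  5       100.00        89.4712       447.3562
  6       100.00        87.5024       525.0146
  7       100.00        85.5769       599.0386
  8     5,100.00     4,268.3856    34,147.0845
  Σ                  4,909.4102    36,654.1538
P = 4,909.4102; D_Mac = 7.46610 half-year periods = 3.73305 yrs; D_mod = 3.65091 yrs.
DV01 ≈ 3.65091 × 4,909.4102 × 0.0001 = 1.792379.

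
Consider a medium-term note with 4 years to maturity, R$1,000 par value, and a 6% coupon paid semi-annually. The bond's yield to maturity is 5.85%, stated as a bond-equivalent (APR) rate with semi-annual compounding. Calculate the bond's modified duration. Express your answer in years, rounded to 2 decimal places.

3.51 years

Periodic yield y = 0.02925. First find Macaulay duration:
  t   CF        PV=CF/(1+0.02925)^t    t·PV
  1        30.00        29.1474        29.1474
  2        30.00        28.3191        56.6382
  3        30.00        27.5143        82.5429
  4        30.00        26.7324       106.9296
  5        30.00        25.9727       129.8634
  6        30.00        25.2346       151.4075
  7        30.00        24.5174       171.6221
  8     1,030.00       817.8435     6,542.7482
  Σ                  1,005.2815     7,270.8993
P = 1,005.2815; Macaulay duration = 7,270.8993 / 1,005.2815 = 7.23270 half-year periods = 3.61635 years.
Modified duration = D_Mac / (1 + y) = 3.61635 / 1.02925 = 3.51358 years.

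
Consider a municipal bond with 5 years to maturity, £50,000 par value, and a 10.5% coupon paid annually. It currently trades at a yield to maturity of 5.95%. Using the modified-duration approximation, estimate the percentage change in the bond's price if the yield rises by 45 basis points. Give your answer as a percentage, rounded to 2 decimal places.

-1.79%

Periodic yield y = 0.0595. Modified duration first:
  t   CF        PV=CF/(1+0.0595)^t    t·PV
  1     5,250.00     4,955.1675     4,955.1675
  2     5,250.00     4,676.8924     9,353.7849
  3     5,250.00     4,414.2449    13,242.7346
  4     5,250.00     4,166.3472    16,665.3888
  5    55,250.00    41,383.5247   206,917.6233
  Σ                 59,596.1767   251,134.6991
P = 59,596.1767; D_Mac = 4.21394 yrs; D_mod = 4.21394/(1+0.0595) = 3.97729 yrs.
ΔP/P ≈ -D_mod · Δy = -3.97729 × (+0.0045) = -0.017898 = -1.7898%.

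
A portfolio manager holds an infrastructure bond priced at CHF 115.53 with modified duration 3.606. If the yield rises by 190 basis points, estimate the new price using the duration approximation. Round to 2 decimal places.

CHF 107.61

Duration approximation: ΔP/P ≈ -D_mod · Δy = -3.606 × (+0.019) = -0.068514.
New price ≈ 115.53 × (1 - 0.068514) = 107.61457758.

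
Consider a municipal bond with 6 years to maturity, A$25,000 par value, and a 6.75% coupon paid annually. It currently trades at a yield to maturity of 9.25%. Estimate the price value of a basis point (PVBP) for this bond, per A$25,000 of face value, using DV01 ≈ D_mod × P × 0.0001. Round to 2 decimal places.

A$10.31

Periodic yield y = 0.0925.
  t   CF        PV=CF/(1+0.0925)^t    t·PV
  1     1,687.50     1,544.6224     1,544.6224
  2     1,687.50     1,413.8420     2,827.6841
  3     1,687.50     1,294.1346     3,882.4038
  4     1,687.50     1,184.5626     4,738.2502
  5     1,687.50     1,084.2678     5,421.3389
  6    26,687.50    15,695.6468    94,173.8811
  Σ                 22,217.0762   112,588.1805
P = 22,217.0762; D_Mac = 5.06764 yrs; D_mod = 4.63857 yrs.
DV01 ≈ 4.63857 × 22,217.0762 × 0.0001 = 10.305554.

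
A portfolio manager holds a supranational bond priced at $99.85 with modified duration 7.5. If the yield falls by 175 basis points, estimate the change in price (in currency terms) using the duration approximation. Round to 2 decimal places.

Duration approximation: ΔP/P ≈ -D_mod · Δy = -7.5 × (-0.0175) = +0.131250.
ΔP ≈ 99.85 × (+0.131250) = +13.1053125.

+$13.11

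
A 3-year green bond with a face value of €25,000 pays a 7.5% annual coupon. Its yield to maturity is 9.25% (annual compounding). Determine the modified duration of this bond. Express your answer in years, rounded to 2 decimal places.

2.55 years

Periodic yield y = 0.0925. First find Macaulay duration:
  t   CF        PV=CF/(1+0.0925)^t    t·PV
  1     1,875.00     1,716.2471     1,716.2471
  2     1,875.00     1,570.9356     3,141.8712
  3    26,875.00    20,610.2916    61,830.8748
  Σ                 23,897.4743    66,688.9931
P = 23,897.4743; Macaulay duration = 66,688.9931 / 23,897.4743 = 2.79063 years.
Modified duration = D_Mac / (1 + y) = 2.79063 / 1.0925 = 2.55435 years.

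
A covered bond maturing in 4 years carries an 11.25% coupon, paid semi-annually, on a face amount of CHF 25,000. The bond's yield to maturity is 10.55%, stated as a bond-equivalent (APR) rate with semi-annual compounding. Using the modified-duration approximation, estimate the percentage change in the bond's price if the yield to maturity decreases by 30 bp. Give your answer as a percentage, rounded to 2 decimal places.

Periodic yield y = 0.05275. Modified duration first:
  t   CF        PV=CF/(1+0.05275)^t    t·PV
  1     1,406.25     1,335.7872     1,335.7872
  2     1,406.25     1,268.8551     2,537.7102
  3     1,406.25     1,205.2768     3,615.8303
  4     1,406.25     1,144.8841     4,579.5365
  5     1,406.25     1,087.5176     5,437.5879
  6     1,406.25     1,033.0255     6,198.1529
  7     1,406.25       981.2638     6,868.8467
  8    26,406.25    17,502.6871   140,021.4971
  Σ                 25,559.2973   170,594.9489
P = 25,559.2973; D_Mac = 6.67448 half-year periods = 3.33724 yrs; D_mod = 3.33724/(1+0.05275) = 3.17002 yrs.
ΔP/P ≈ -D_mod · Δy = -3.17002 × (-0.003) = +0.009510 = +0.9510%.

+0.95%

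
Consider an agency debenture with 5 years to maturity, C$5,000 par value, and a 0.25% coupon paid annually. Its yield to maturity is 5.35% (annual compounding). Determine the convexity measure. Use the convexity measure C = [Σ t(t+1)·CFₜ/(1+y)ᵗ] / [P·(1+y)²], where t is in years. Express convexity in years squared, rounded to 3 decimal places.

26.824

With y = 0.0535:
  t   CF        PV=CF/(1+0.0535)^t    t·PV        t(t+1)·PV
  1        12.50        11.8652        11.8652          23.7304
  2        12.50        11.2627        22.5253          67.5760
  3        12.50        10.6907        32.0721         128.2885
  4        12.50        10.1478        40.5912         202.9560
  5     5,012.50     3,862.6173    19,313.0867     115,878.5202
  Σ                  3,906.5837    19,420.1405     116,301.0711
P = 3,906.5837.
Convexity = Σ t(t+1)·PV / [P·(1+y)²] = 116,301.0711 / (3,906.5837 × 1.109862) = 26.82363.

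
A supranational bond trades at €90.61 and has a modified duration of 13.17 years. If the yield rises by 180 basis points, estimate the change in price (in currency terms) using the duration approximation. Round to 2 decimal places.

Duration approximation: ΔP/P ≈ -D_mod · Δy = -13.17 × (+0.018) = -0.237060.
ΔP ≈ 90.61 × (-0.237060) = -21.4800066.

-€21.48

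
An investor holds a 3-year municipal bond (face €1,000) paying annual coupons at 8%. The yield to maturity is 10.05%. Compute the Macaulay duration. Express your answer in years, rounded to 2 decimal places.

2.78 years

Periodic yield y = 0.1005. Discount each cash flow and weight by its year:
  t   CF        PV=CF/(1+0.1005)^t    t·PV
  1        80.00        72.6942        72.6942
  2        80.00        66.0556       132.1113
  3     1,080.00       810.3145     2,430.9435
  Σ                    949.0644     2,635.7490
Price P = Σ PV = 949.0644.
Macaulay duration = Σ(t·PV) / P = 2,635.7490 / 949.0644 = 2.77721 years.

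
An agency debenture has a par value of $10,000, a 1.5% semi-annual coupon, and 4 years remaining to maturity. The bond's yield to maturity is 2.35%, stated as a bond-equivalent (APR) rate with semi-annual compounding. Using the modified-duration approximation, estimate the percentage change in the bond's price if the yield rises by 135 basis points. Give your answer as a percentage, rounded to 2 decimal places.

-5.20%

Periodic yield y = 0.01175. Modified duration first:
  t   CF        PV=CF/(1+0.01175)^t    t·PV
  1        75.00        74.1290        74.1290
  2        75.00        73.2681       146.5362
  3        75.00        72.4172       217.2515
  4        75.00        71.5762       286.3047
  5        75.00        70.7449       353.7245
  6        75.00        69.9233       419.5399
  7        75.00        69.1113       483.7788
  8    10,075.00     9,176.1256    73,409.0049
  Σ                  9,677.2955    75,390.2695
P = 9,677.2955; D_Mac = 7.79043 half-year periods = 3.89521 yrs; D_mod = 3.89521/(1+0.01175) = 3.84998 yrs.
ΔP/P ≈ -D_mod · Δy = -3.84998 × (+0.0135) = -0.051975 = -5.1975%.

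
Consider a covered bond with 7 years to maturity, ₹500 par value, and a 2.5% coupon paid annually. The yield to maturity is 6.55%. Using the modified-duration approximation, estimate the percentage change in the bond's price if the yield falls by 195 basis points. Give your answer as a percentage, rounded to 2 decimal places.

Periodic yield y = 0.0655. Modified duration first:
  t   CF        PV=CF/(1+0.0655)^t    t·PV
  1        12.50        11.7316        11.7316
  2        12.50        11.0104        22.0208
  3        12.50        10.3336        31.0007
  4        12.50         9.6983        38.7933
  5        12.50         9.1021        45.5106
  6        12.50         8.5426        51.2555
  7       512.50       328.7151     2,301.0059
  Σ                    389.1337     2,501.3183
P = 389.1337; D_Mac = 6.42792 yrs; D_mod = 6.42792/(1+0.0655) = 6.03277 yrs.
ΔP/P ≈ -D_mod · Δy = -6.03277 × (-0.0195) = +0.117639 = +11.7639%.

+11.76%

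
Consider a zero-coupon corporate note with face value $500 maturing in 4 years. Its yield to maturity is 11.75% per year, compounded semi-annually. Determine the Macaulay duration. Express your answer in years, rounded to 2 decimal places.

4.00 years

A zero-coupon bond has a single cash flow at maturity, so its Macaulay duration equals its maturity: 4 years.
(Equivalently: 8 semi-annual periods ÷ 2 = 4 years.)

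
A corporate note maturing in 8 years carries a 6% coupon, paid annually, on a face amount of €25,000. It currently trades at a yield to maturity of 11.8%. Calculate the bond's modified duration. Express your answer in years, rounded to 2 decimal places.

Periodic yield y = 0.118. First find Macaulay duration:
  t   CF        PV=CF/(1+0.118)^t    t·PV
  1     1,500.00     1,341.6816     1,341.6816
  2     1,500.00     1,200.0730     2,400.1459
  3     1,500.00     1,073.4105     3,220.2316
  4     1,500.00       960.1167     3,840.4670
  5     1,500.00       858.7806     4,293.9032
  6     1,500.00       768.1401     4,608.8406
  7     1,500.00       687.0663     4,809.4640
  8    26,500.00    10,857.0402    86,856.3215
  Σ                 17,746.3090   111,371.0553
P = 17,746.3090; Macaulay duration = 111,371.0553 / 17,746.3090 = 6.27573 years.
Modified duration = D_Mac / (1 + y) = 6.27573 / 1.118 = 5.61335 years.

5.61 years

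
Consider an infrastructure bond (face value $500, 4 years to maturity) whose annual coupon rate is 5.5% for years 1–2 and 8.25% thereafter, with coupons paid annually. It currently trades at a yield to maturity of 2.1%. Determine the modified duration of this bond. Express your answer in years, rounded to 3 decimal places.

Periodic yield y = 0.021. First find Macaulay duration:
  t   CF        PV=CF/(1+0.021)^t    t·PV
  1        27.50        26.9344        26.9344
  2        27.50        26.3804        52.7608
  3        41.25        38.7567       116.2701
  4       541.25       498.0752     1,992.3009
  Σ                    590.1467     2,188.2661
P = 590.1467; Macaulay duration = 2,188.2661 / 590.1467 = 3.70800 years.
Modified duration = D_Mac / (1 + y) = 3.70800 / 1.021 = 3.63174 years.

3.632 years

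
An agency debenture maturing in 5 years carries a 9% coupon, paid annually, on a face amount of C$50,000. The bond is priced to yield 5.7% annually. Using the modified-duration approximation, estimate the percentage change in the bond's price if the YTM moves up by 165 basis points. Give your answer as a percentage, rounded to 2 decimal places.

Periodic yield y = 0.057. Modified duration first:
  t   CF        PV=CF/(1+0.057)^t    t·PV
  1     4,500.00     4,257.3321     4,257.3321
  2     4,500.00     4,027.7503     8,055.5006
  3     4,500.00     3,810.5490    11,431.6470
  4     4,500.00     3,605.0606    14,420.2422
  5    54,500.00    41,306.8013   206,534.0066
  Σ                 57,007.4933   244,698.7285
P = 57,007.4933; D_Mac = 4.29240 yrs; D_mod = 4.29240/(1+0.057) = 4.06092 yrs.
ΔP/P ≈ -D_mod · Δy = -4.06092 × (+0.0165) = -0.067005 = -6.7005%.

-6.70%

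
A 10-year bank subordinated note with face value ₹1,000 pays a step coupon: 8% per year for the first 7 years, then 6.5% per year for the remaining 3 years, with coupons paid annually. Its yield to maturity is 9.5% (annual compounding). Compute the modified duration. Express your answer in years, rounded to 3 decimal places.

6.442 years

Periodic yield y = 0.095. First find Macaulay duration:
  t   CF        PV=CF/(1+0.095)^t    t·PV
  1        80.00        73.0594        73.0594
  2        80.00        66.7209       133.4418
  3        80.00        60.9323       182.7969
  4        80.00        55.6459       222.5838
  5        80.00        50.8182       254.0911
  6        80.00        46.4093       278.4560
  7        80.00        42.3829       296.6806
  8        65.00        31.4485       251.5883
  9        65.00        28.7201       258.4811
  10    1,065.00       429.7426     4,297.4261
  Σ                    885.8802     6,248.6049
P = 885.8802; Macaulay duration = 6,248.6049 / 885.8802 = 7.05355 years.
Modified duration = D_Mac / (1 + y) = 7.05355 / 1.095 = 6.44160 years.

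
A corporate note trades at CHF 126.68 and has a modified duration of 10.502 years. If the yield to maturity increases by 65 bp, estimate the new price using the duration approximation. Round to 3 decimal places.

CHF 118.032

Duration approximation: ΔP/P ≈ -D_mod · Δy = -10.502 × (+0.0065) = -0.068263.
New price ≈ 126.68 × (1 - 0.068263) = 118.03244316.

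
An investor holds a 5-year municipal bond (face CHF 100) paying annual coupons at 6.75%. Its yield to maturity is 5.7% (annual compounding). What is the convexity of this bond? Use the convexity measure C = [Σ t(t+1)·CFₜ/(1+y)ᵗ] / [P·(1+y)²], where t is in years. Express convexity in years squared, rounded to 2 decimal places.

22.73

With y = 0.057:
  t   CF        PV=CF/(1+0.057)^t    t·PV        t(t+1)·PV
  1         6.75         6.3860         6.3860          12.7720
  2         6.75         6.0416        12.0833          36.2498
  3         6.75         5.7158        17.1475          68.5899
  4         6.75         5.4076        21.6304         108.1518
  5       106.75        80.9083       404.5414       2,427.2483
  Σ                    104.4593       461.7885       2,653.0117
P = 104.4593.
Convexity = Σ t(t+1)·PV / [P·(1+y)²] = 2,653.0117 / (104.4593 × 1.117249) = 22.73223.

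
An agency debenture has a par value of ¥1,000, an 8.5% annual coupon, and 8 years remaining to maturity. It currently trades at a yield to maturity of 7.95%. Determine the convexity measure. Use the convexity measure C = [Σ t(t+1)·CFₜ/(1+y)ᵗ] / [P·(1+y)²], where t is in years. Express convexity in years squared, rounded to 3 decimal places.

With y = 0.0795:
  t   CF        PV=CF/(1+0.0795)^t    t·PV        t(t+1)·PV
  1        85.00        78.7402        78.7402         157.4803
  2        85.00        72.9413       145.8826         437.6479
  3        85.00        67.5695       202.7086         810.8345
  4        85.00        62.5934       250.3735       1,251.8674
  5        85.00        57.9837       289.9183       1,739.5101
  6        85.00        53.7134       322.2807       2,255.9649
  7        85.00        49.7577       348.3040       2,786.4319
  8     1,085.00       588.3674     4,706.9388      42,362.4492
  Σ                  1,031.6666     6,345.1467      51,802.1862
P = 1,031.6666.
Convexity = Σ t(t+1)·PV / [P·(1+y)²] = 51,802.1862 / (1,031.6666 × 1.165320) = 43.08870.

43.089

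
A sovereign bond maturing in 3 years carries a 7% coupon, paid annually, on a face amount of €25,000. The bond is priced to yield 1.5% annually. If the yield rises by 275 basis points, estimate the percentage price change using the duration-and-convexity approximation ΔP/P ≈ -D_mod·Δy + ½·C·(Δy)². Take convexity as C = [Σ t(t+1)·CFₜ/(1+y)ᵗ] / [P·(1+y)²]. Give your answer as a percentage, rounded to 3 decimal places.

With y = 0.015:
  t   CF        PV=CF/(1+0.015)^t    t·PV        t(t+1)·PV
  1     1,750.00     1,724.1379     1,724.1379       3,448.2759
  2     1,750.00     1,698.6581     3,397.3161      10,191.9484
  3    26,750.00    25,581.4796    76,744.4387     306,977.7550
  Σ                 29,004.2756    81,865.8928     320,617.9792
P = 29,004.2756; D_Mac = 2.82255 yrs; D_mod = 2.78083 yrs; C = 10.72985.
Duration effect: -2.78083 × (+0.0275) = -0.076473
Convexity effect: 0.5 × 10.72985 × (0.0275)² = +0.0040572
ΔP/P ≈ -0.076473 + 0.0040572 = -0.072416 = -7.2416%.

-7.242%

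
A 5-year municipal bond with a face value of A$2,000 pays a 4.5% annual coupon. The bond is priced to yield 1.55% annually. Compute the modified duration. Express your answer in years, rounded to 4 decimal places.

4.5470 years

Periodic yield y = 0.0155. First find Macaulay duration:
  t   CF        PV=CF/(1+0.0155)^t    t·PV
  1        90.00        88.6263        88.6263
  2        90.00        87.2736       174.5471
  3        90.00        85.9415       257.8244
  4        90.00        84.6297       338.5188
  5     2,090.00     1,935.2927     9,676.4633
  Σ                  2,281.7637    10,535.9798
P = 2,281.7637; Macaulay duration = 10,535.9798 / 2,281.7637 = 4.61747 years.
Modified duration = D_Mac / (1 + y) = 4.61747 / 1.0155 = 4.54699 years.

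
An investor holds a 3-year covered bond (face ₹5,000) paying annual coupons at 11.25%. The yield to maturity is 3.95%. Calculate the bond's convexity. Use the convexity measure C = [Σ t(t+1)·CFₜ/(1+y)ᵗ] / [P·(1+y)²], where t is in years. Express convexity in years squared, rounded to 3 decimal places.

With y = 0.0395:
  t   CF        PV=CF/(1+0.0395)^t    t·PV        t(t+1)·PV
  1       562.50       541.1255       541.1255       1,082.2511
  2       562.50       520.5633     1,041.1266       3,123.3797
  3     5,562.50     4,952.1814    14,856.5441      59,426.1766
  Σ                  6,013.8702    16,438.7963      63,631.8074
P = 6,013.8702.
Convexity = Σ t(t+1)·PV / [P·(1+y)²] = 63,631.8074 / (6,013.8702 × 1.080560) = 9.79200.

9.792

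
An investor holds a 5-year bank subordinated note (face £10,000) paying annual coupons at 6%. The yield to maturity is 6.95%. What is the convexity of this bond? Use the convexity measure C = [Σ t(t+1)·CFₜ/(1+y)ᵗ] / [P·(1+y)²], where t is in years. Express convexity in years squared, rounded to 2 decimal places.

With y = 0.0695:
  t   CF        PV=CF/(1+0.0695)^t    t·PV        t(t+1)·PV
  1       600.00       561.0098       561.0098       1,122.0196
  2       600.00       524.5534     1,049.1067       3,147.3202
  3       600.00       490.4660     1,471.3979       5,885.5917
  4       600.00       458.5937     1,834.3748       9,171.8742
  5    10,600.00     7,575.3364    37,876.6818     227,260.0906
  Σ                  9,609.9592    42,792.5711     246,586.8963
P = 9,609.9592.
Convexity = Σ t(t+1)·PV / [P·(1+y)²] = 246,586.8963 / (9,609.9592 × 1.143830) = 22.43297.

22.43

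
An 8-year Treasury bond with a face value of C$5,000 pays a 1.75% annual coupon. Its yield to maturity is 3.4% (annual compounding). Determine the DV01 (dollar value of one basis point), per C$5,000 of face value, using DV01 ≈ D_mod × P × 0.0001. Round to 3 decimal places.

C$3.213

Periodic yield y = 0.034.
  t   CF        PV=CF/(1+0.034)^t    t·PV
  1        87.50        84.6228        84.6228
  2        87.50        81.8403       163.6805
  3        87.50        79.1492       237.4475
  4        87.50        76.5466       306.1864
  5        87.50        74.0296       370.1480
  6        87.50        71.5954       429.5721
  7        87.50        69.2412       484.6881
  8     5,087.50     3,893.4994    31,147.9952
  Σ                  4,430.5244    33,224.3406
P = 4,430.5244; D_Mac = 7.49896 yrs; D_mod = 7.25238 yrs.
DV01 ≈ 7.25238 × 4,430.5244 × 0.0001 = 3.213186.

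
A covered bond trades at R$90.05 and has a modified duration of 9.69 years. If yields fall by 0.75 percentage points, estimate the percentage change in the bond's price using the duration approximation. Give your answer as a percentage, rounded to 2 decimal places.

+7.27%

Duration approximation: ΔP/P ≈ -D_mod · Δy = -9.69 × (-0.0075) = +0.072675.
As a percentage: +7.2675%.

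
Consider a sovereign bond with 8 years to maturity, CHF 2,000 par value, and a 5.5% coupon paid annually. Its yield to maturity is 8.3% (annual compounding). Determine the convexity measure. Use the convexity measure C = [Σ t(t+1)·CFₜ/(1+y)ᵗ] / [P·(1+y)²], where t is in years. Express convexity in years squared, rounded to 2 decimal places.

46.78

With y = 0.083:
  t   CF        PV=CF/(1+0.083)^t    t·PV        t(t+1)·PV
  1       110.00       101.5697       101.5697         203.1394
  2       110.00        93.7855       187.5710         562.7131
  3       110.00        86.5979       259.7937       1,039.1747
  4       110.00        79.9611       319.8445       1,599.2224
  5       110.00        73.8330       369.1649       2,214.9894
  6       110.00        68.1745       409.0470       2,863.3289
  7       110.00        62.9497       440.6477       3,525.1818
  8     2,110.00     1,114.9485     8,919.5879      80,276.2910
  Σ                  1,681.8199    11,007.2264      92,284.0407
P = 1,681.8199.
Convexity = Σ t(t+1)·PV / [P·(1+y)²] = 92,284.0407 / (1,681.8199 × 1.172889) = 46.78323.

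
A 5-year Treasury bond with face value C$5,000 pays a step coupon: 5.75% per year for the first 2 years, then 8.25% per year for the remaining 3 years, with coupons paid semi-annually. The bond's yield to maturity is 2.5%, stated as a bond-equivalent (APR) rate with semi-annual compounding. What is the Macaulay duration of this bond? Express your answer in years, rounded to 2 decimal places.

Periodic yield y = 0.0125. Discount each cash flow and weight by its period:
  t   CF        PV=CF/(1+0.0125)^t    t·PV
  1       143.75       141.9753       141.9753
  2       143.75       140.2225       280.4451
  3       143.75       138.4914       415.4742
  4       143.75       136.7816       547.1265
  5       206.25       193.8290       969.1451
  6       206.25       191.4361     1,148.6164
  7       206.25       189.0727     1,323.5086
  8       206.25       186.7384     1,493.9074
  9       206.25       184.4330     1,659.8972
  10    5,206.25     4,598.0607    45,980.6070
  Σ                  6,101.0407    53,960.7027
Price P = Σ PV = 6,101.0407.
Macaulay duration = Σ(t·PV) / P = 53,960.7027 / 6,101.0407 = 8.84451 half-year periods.
In years: 8.84451 / 2 = 4.42225 years.

4.42 years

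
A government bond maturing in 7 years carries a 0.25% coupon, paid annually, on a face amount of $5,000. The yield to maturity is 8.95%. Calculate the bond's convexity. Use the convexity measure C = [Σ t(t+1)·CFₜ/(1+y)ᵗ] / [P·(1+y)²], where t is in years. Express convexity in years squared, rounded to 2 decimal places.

46.51

With y = 0.0895:
  t   CF        PV=CF/(1+0.0895)^t    t·PV        t(t+1)·PV
  1        12.50        11.4732        11.4732          22.9463
  2        12.50        10.5307        21.0613          63.1840
  3        12.50         9.6656        28.9968         115.9871
  4        12.50         8.8716        35.4863         177.4316
  5        12.50         8.1428        40.7140         244.2840
  6        12.50         7.4739        44.8433         313.9033
  7     5,012.50     2,750.8299    19,255.8096     154,046.4770
  Σ                  2,806.9876    19,438.3845     154,984.2133
P = 2,806.9876.
Convexity = Σ t(t+1)·PV / [P·(1+y)²] = 154,984.2133 / (2,806.9876 × 1.187010) = 46.51494.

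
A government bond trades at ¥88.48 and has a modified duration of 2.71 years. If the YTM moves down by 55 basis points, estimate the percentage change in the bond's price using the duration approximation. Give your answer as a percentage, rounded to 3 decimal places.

+1.491%

Duration approximation: ΔP/P ≈ -D_mod · Δy = -2.71 × (-0.0055) = +0.014905.
As a percentage: +1.4905%.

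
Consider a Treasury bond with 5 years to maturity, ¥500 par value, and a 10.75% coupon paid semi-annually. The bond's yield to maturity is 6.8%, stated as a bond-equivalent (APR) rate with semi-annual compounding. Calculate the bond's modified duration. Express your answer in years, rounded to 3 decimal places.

Periodic yield y = 0.034. First find Macaulay duration:
  t   CF        PV=CF/(1+0.034)^t    t·PV
  1       26.875        25.9913        25.9913
  2       26.875        25.1366        50.2733
  3       26.875        24.3101        72.9303
  4       26.875        23.5107        94.0430
  5       26.875        22.7377       113.6883
  6       26.875        21.9900       131.9400
  7       26.875        21.2669       148.8685
  8       26.875        20.5676       164.5410
  9       26.875        19.8913       179.0219
  10     526.875       377.1397     3,771.3966
  Σ                    582.5420     4,752.6941
P = 582.5420; Macaulay duration = 4,752.6941 / 582.5420 = 8.15854 half-year periods = 4.07927 years.
Modified duration = D_Mac / (1 + y) = 4.07927 / 1.034 = 3.94514 years.

3.945 years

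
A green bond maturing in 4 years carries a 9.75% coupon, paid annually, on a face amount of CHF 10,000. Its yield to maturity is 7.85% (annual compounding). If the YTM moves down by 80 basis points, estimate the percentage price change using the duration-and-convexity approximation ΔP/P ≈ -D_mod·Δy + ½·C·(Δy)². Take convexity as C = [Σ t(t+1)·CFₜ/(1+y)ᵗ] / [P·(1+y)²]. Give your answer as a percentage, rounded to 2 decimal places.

+2.65%

With y = 0.0785:
  t   CF        PV=CF/(1+0.0785)^t    t·PV        t(t+1)·PV
  1       975.00       904.0334       904.0334       1,808.0668
  2       975.00       838.2322     1,676.4643       5,029.3929
  3       975.00       777.2204     2,331.6611       9,326.6443
  4    10,975.00     8,111.9251    32,447.7003     162,238.5017
  Σ                 10,631.4110    37,359.8591     178,402.6057
P = 10,631.4110; D_Mac = 3.51410 yrs; D_mod = 3.25832 yrs; C = 14.42680.
Duration effect: -3.25832 × (-0.008) = +0.026067
Convexity effect: 0.5 × 14.42680 × (-0.008)² = +0.0004617
ΔP/P ≈ +0.026067 + 0.0004617 = +0.026528 = +2.6528%.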